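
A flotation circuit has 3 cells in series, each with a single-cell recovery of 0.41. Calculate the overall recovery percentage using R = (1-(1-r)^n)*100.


79.4621%

Complement of single-cell recovery:
1 - r = 1 - 0.41 = 0.59
Raise to power n:
(1 - r)^3 = 0.59^3 = 0.205379
Overall recovery:
R = (1 - 0.205379) * 100
= 79.4621%


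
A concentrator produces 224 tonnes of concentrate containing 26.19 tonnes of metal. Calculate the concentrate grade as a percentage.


Grade = (metal in concentrate / concentrate mass) * 100
= (26.19 / 224) * 100
= 0.1169196429 * 100
= 11.692%

11.692%


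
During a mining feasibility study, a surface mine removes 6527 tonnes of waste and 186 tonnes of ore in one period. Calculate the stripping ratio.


Stripping ratio = waste tonnage / ore tonnage
= 6527 / 186
= 35.0914

35.0914


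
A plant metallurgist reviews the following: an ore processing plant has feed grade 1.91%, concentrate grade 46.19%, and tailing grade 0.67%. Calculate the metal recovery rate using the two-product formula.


65.877%

Using the two-product formula:
R = 100 * c * (f - t) / (f * (c - t))
Numerator = 100 * 46.19 * (1.91 - 0.67)
= 100 * 46.19 * 1.24
= 5727.56
Denominator = 1.91 * (46.19 - 0.67)
= 1.91 * 45.52
= 86.9432
R = 5727.56 / 86.9432
= 65.877%


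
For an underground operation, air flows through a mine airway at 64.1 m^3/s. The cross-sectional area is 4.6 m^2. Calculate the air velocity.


13.9348 m/s

Velocity = flow rate / cross-sectional area
= 64.1 / 4.6
= 13.9348 m/s


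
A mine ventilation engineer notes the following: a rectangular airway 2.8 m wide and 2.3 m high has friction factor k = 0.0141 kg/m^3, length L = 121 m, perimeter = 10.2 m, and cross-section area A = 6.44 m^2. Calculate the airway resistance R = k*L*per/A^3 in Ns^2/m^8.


Compute the numerator:
k * L * per = 0.0141 * 121 * 10.2
= 17.40222
Compute the denominator:
A^3 = 6.44^3 = 267.089984
Resistance:
R = 17.40222 / 267.089984
= 0.0652 Ns^2/m^8

0.0652 Ns^2/m^8


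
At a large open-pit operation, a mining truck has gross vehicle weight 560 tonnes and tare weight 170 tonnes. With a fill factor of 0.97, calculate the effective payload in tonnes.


Maximum payload = gross - tare
= 560 - 170 = 390 tonnes
Effective payload = max payload * fill factor
= 390 * 0.97
= 378.3 tonnes

378.3 tonnes


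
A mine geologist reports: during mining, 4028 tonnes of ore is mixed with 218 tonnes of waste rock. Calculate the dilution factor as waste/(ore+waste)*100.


5.1342%

Total material = ore + waste
= 4028 + 218 = 4246 tonnes
Dilution = waste / total * 100
= 218 / 4246 * 100
= 0.05134243994 * 100
= 5.1342%


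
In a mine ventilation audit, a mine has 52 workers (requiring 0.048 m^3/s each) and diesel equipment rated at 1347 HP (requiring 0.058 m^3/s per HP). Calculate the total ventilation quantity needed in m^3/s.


Airflow for workers:
Q_people = 52 * 0.048 = 2.496 m^3/s
Airflow for diesel equipment:
Q_diesel = 1347 * 0.058 = 78.126 m^3/s
Total ventilation:
Q_total = 2.496 + 78.126
= 80.622 m^3/s

80.622 m^3/s


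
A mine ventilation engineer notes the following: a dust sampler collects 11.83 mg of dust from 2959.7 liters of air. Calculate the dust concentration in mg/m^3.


3.997 mg/m^3

Convert liters to m^3: 1 m^3 = 1000 L
Concentration = mass / volume * 1000
= 11.83 / 2959.7 * 1000
= 0.003997026726 * 1000
= 3.997 mg/m^3


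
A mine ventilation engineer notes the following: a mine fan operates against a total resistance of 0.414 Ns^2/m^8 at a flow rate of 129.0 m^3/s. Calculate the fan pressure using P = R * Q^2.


6889.374 Pa

Compute Q^2:
Q^2 = 129.0^2 = 16641.0
Compute pressure:
P = R * Q^2 = 0.414 * 16641.0
= 6889.374 Pa


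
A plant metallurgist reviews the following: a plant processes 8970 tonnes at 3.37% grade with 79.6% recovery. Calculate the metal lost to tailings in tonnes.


Total metal in feed:
= 8970 * 3.37 / 100 = 302.289 tonnes
Metal recovered:
= 302.289 * 79.6 / 100 = 240.622044 tonnes
Metal lost to tailings:
= 302.289 - 240.622044
= 61.667 tonnes

61.667 tonnes


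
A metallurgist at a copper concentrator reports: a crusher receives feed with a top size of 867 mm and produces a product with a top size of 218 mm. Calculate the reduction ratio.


3.9771

Reduction ratio = feed size / product size
= 867 / 218
= 3.9771


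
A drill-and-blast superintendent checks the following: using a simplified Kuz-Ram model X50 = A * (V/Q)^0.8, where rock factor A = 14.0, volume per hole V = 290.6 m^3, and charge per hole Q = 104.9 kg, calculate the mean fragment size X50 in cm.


Compute V/Q:
V/Q = 290.6 / 104.9 = 2.770257388
Raise to the power 0.8:
(V/Q)^0.8 = 2.770257388^0.8 = 2.259519519
Multiply by A:
X50 = 14.0 * 2.259519519
= 31.6333 cm

31.6333 cm


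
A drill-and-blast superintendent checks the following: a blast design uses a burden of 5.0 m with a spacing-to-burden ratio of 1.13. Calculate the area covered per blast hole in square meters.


First, find the spacing:
Spacing = burden * ratio = 5.0 * 1.13
= 5.65 m
Then, calculate the area:
Area = burden * spacing = 5.0 * 5.65
= 28.25 m^2

28.25 m^2


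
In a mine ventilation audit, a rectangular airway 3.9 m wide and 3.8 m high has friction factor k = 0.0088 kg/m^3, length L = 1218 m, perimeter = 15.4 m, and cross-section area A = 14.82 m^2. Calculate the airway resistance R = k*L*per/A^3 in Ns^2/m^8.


0.0507 Ns^2/m^8

Compute the numerator:
k * L * per = 0.0088 * 1218 * 15.4
= 165.06336
Compute the denominator:
A^3 = 14.82^3 = 3254.952168
Resistance:
R = 165.06336 / 3254.952168
= 0.0507 Ns^2/m^8


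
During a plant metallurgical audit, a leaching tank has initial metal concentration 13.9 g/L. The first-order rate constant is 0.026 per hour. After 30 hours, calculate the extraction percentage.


54.1594%

Compute the exponent:
-k * t = -0.026 * 30 = -0.78
Remaining concentration:
C = 13.9 * exp(-0.78)
= 13.9 * 0.4584060113
= 6.371843557 g/L
Extracted = 13.9 - 6.371843557 = 7.528156443 g/L
Extraction % = 7.528156443 / 13.9 * 100
= 54.1594%


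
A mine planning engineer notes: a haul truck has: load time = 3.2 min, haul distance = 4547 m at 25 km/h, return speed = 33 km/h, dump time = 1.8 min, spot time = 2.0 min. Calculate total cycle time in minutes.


Convert haul speed to m/min: 25 * 1000/60 = 416.6666667 m/min
Haul time = 4547 / 416.6666667 = 10.9128 min
Convert return speed to m/min: 33 * 1000/60 = 550 m/min
Return time = 4547 / 550 = 8.267272727 min
Total cycle time:
= 3.2 + 10.9128 + 1.8 + 8.267272727 + 2.0
= 26.1801 min

26.1801 min


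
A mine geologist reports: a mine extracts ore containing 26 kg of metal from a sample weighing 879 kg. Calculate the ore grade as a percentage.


Ore grade = (metal mass / ore mass) * 100
= (26 / 879) * 100
= 0.02957906712 * 100
= 2.9579%

2.9579%


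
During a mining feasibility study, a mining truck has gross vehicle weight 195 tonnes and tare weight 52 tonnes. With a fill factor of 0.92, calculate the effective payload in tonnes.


131.56 tonnes

Maximum payload = gross - tare
= 195 - 52 = 143 tonnes
Effective payload = max payload * fill factor
= 143 * 0.92
= 131.56 tonnes


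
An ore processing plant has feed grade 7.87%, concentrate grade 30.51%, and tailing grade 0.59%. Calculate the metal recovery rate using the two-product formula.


94.3273%

Using the two-product formula:
R = 100 * c * (f - t) / (f * (c - t))
Numerator = 100 * 30.51 * (7.87 - 0.59)
= 100 * 30.51 * 7.28
= 22211.28
Denominator = 7.87 * (30.51 - 0.59)
= 7.87 * 29.92
= 235.4704
R = 22211.28 / 235.4704
= 94.3273%


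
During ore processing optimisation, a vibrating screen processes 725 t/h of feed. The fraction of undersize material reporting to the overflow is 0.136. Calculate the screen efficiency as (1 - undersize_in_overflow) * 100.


86.4%

Screen efficiency = (1 - fraction of undersize in overflow) * 100
= (1 - 0.136) * 100
= 0.864 * 100
= 86.4%


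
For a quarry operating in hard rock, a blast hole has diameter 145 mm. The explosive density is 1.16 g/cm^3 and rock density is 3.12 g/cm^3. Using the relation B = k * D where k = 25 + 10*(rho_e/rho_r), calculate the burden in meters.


First, compute k:
rho_e / rho_r = 1.16 / 3.12 = 0.3717948718
k = 25 + 10 * 0.3717948718 = 28.71794872
Then, compute burden:
B = k * D / 1000 = 28.71794872 * 145 / 1000
= 4164.102564 / 1000
= 4.1641 m

4.1641 m


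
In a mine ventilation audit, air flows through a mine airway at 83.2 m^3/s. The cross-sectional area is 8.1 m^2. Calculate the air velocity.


10.2716 m/s

Velocity = flow rate / cross-sectional area
= 83.2 / 8.1
= 10.2716 m/s


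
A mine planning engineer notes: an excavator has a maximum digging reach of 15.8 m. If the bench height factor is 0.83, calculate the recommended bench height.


Bench height = reach * factor
= 15.8 * 0.83
= 13.114 m

13.114 m


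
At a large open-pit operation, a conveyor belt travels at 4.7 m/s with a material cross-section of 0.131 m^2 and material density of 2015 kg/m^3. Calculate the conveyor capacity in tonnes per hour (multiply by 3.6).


Volumetric flow = speed * area
= 4.7 * 0.131 = 0.6157 m^3/s
Mass flow = volumetric * density
= 0.6157 * 2015 = 1240.6355 kg/s
Convert to t/h: multiply by 3.6
Capacity = 1240.6355 * 3.6
= 4466.2878 t/h

4466.2878 t/h


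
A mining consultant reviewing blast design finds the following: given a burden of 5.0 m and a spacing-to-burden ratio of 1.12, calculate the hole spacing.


Spacing = burden * ratio
= 5.0 * 1.12
= 5.6 m

5.6 m


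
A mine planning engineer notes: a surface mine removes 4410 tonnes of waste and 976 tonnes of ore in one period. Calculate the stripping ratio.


4.5184

Stripping ratio = waste tonnage / ore tonnage
= 4410 / 976
= 4.5184


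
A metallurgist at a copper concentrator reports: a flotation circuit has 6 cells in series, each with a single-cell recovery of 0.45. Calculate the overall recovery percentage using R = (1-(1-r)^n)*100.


97.2319%

Complement of single-cell recovery:
1 - r = 1 - 0.45 = 0.55
Raise to power n:
(1 - r)^6 = 0.55^6 = 0.02768064063
Overall recovery:
R = (1 - 0.02768064063) * 100
= 97.2319%


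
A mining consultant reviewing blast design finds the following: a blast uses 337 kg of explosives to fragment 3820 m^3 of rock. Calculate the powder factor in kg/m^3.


Powder factor = explosive mass / rock volume
= 337 / 3820
= 0.0882 kg/m^3

0.0882 kg/m^3


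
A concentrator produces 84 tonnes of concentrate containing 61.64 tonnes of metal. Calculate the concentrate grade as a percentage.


73.381%

Grade = (metal in concentrate / concentrate mass) * 100
= (61.64 / 84) * 100
= 0.7338095238 * 100
= 73.381%


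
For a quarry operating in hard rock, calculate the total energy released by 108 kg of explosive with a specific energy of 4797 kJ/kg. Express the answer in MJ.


Energy = mass * specific_energy / 1000
= 108 * 4797 / 1000
= 518076 / 1000
= 518.076 MJ

518.076 MJ


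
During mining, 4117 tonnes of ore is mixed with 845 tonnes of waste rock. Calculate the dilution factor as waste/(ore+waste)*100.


17.0294%

Total material = ore + waste
= 4117 + 845 = 4962 tonnes
Dilution = waste / total * 100
= 845 / 4962 * 100
= 0.1702942362 * 100
= 17.0294%


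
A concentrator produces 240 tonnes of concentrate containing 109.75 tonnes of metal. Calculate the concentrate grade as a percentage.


45.7292%

Grade = (metal in concentrate / concentrate mass) * 100
= (109.75 / 240) * 100
= 0.4572916667 * 100
= 45.7292%


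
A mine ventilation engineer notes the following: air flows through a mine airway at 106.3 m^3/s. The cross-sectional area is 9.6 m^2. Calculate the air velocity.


Velocity = flow rate / cross-sectional area
= 106.3 / 9.6
= 11.0729 m/s

11.0729 m/s


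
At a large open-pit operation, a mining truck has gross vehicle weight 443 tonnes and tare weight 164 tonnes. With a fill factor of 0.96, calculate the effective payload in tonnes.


Maximum payload = gross - tare
= 443 - 164 = 279 tonnes
Effective payload = max payload * fill factor
= 279 * 0.96
= 267.84 tonnes

267.84 tonnes


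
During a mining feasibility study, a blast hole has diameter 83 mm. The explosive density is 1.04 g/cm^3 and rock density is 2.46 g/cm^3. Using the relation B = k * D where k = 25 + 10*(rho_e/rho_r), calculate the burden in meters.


First, compute k:
rho_e / rho_r = 1.04 / 2.46 = 0.4227642276
k = 25 + 10 * 0.4227642276 = 29.22764228
Then, compute burden:
B = k * D / 1000 = 29.22764228 * 83 / 1000
= 2425.894309 / 1000
= 2.4259 m

2.4259 m


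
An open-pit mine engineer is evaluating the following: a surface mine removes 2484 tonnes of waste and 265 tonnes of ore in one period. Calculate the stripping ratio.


9.3736

Stripping ratio = waste tonnage / ore tonnage
= 2484 / 265
= 9.3736


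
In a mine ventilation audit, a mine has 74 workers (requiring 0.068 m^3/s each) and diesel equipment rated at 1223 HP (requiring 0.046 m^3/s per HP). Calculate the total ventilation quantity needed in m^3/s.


61.29 m^3/s

Airflow for workers:
Q_people = 74 * 0.068 = 5.032 m^3/s
Airflow for diesel equipment:
Q_diesel = 1223 * 0.046 = 56.258 m^3/s
Total ventilation:
Q_total = 5.032 + 56.258
= 61.29 m^3/s


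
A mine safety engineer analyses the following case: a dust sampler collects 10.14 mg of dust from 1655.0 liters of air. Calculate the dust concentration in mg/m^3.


Convert liters to m^3: 1 m^3 = 1000 L
Concentration = mass / volume * 1000
= 10.14 / 1655.0 * 1000
= 0.006126888218 * 1000
= 6.1269 mg/m^3

6.1269 mg/m^3


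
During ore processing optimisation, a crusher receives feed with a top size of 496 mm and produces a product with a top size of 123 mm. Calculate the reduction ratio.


4.0325

Reduction ratio = feed size / product size
= 496 / 123
= 4.0325


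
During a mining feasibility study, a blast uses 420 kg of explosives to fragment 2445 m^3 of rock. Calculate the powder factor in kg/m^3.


0.1718 kg/m^3

Powder factor = explosive mass / rock volume
= 420 / 2445
= 0.1718 kg/m^3


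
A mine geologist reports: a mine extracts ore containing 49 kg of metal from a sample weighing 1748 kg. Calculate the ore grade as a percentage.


Ore grade = (metal mass / ore mass) * 100
= (49 / 1748) * 100
= 0.02803203661 * 100
= 2.8032%

2.8032%


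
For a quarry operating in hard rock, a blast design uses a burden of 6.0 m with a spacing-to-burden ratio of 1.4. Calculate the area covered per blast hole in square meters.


50.4 m^2

First, find the spacing:
Spacing = burden * ratio = 6.0 * 1.4
= 8.4 m
Then, calculate the area:
Area = burden * spacing = 6.0 * 8.4
= 50.4 m^2


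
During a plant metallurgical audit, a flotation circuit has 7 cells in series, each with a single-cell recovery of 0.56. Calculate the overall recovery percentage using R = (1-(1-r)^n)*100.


Complement of single-cell recovery:
1 - r = 1 - 0.56 = 0.44
Raise to power n:
(1 - r)^7 = 0.44^7 = 0.003192778097
Overall recovery:
R = (1 - 0.003192778097) * 100
= 99.6807%

99.6807%


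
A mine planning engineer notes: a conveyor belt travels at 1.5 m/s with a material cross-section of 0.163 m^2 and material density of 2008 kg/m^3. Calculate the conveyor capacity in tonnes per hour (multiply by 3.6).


1767.4416 t/h

Volumetric flow = speed * area
= 1.5 * 0.163 = 0.2445 m^3/s
Mass flow = volumetric * density
= 0.2445 * 2008 = 490.956 kg/s
Convert to t/h: multiply by 3.6
Capacity = 490.956 * 3.6
= 1767.4416 t/h


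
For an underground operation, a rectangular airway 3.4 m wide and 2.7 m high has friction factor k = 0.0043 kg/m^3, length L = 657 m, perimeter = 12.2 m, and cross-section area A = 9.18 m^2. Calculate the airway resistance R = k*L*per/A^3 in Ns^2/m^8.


0.0446 Ns^2/m^8

Compute the numerator:
k * L * per = 0.0043 * 657 * 12.2
= 34.46622
Compute the denominator:
A^3 = 9.18^3 = 773.620632
Resistance:
R = 34.46622 / 773.620632
= 0.0446 Ns^2/m^8


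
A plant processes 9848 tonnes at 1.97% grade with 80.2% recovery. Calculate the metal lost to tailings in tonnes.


Total metal in feed:
= 9848 * 1.97 / 100 = 194.0056 tonnes
Metal recovered:
= 194.0056 * 80.2 / 100 = 155.5924912 tonnes
Metal lost to tailings:
= 194.0056 - 155.5924912
= 38.4131 tonnes

38.4131 tonnes


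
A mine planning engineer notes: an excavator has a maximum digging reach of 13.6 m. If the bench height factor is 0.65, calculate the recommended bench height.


8.84 m

Bench height = reach * factor
= 13.6 * 0.65
= 8.84 m


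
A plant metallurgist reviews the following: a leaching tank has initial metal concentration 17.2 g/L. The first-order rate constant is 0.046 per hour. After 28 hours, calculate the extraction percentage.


Compute the exponent:
-k * t = -0.046 * 28 = -1.288
Remaining concentration:
C = 17.2 * exp(-1.288)
= 17.2 * 0.2758218756
= 4.74413626 g/L
Extracted = 17.2 - 4.74413626 = 12.45586374 g/L
Extraction % = 12.45586374 / 17.2 * 100
= 72.4178%

72.4178%


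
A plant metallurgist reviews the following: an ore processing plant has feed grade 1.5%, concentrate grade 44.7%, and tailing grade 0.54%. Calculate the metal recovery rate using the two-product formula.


64.7826%

Using the two-product formula:
R = 100 * c * (f - t) / (f * (c - t))
Numerator = 100 * 44.7 * (1.5 - 0.54)
= 100 * 44.7 * 0.96
= 4291.2
Denominator = 1.5 * (44.7 - 0.54)
= 1.5 * 44.16
= 66.24
R = 4291.2 / 66.24
= 64.7826%


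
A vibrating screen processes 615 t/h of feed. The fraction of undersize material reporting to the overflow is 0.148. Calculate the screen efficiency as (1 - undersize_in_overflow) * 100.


Screen efficiency = (1 - fraction of undersize in overflow) * 100
= (1 - 0.148) * 100
= 0.852 * 100
= 85.2%

85.2%


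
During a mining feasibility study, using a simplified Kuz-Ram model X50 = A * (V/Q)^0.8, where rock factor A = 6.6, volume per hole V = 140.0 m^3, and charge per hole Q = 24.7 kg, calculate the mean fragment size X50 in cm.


26.4417 cm

Compute V/Q:
V/Q = 140.0 / 24.7 = 5.668016194
Raise to the power 0.8:
(V/Q)^0.8 = 5.668016194^0.8 = 4.006312905
Multiply by A:
X50 = 6.6 * 4.006312905
= 26.4417 cm


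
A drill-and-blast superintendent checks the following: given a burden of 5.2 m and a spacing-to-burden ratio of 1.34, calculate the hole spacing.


6.968 m

Spacing = burden * ratio
= 5.2 * 1.34
= 6.968 m


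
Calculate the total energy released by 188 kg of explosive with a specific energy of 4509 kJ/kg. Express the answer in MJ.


847.692 MJ

Energy = mass * specific_energy / 1000
= 188 * 4509 / 1000
= 847692 / 1000
= 847.692 MJ


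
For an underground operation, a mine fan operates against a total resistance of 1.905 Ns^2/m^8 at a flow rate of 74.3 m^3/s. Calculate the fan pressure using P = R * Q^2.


Compute Q^2:
Q^2 = 74.3^2 = 5520.49
Compute pressure:
P = R * Q^2 = 1.905 * 5520.49
= 10516.5335 Pa

10516.5335 Pa


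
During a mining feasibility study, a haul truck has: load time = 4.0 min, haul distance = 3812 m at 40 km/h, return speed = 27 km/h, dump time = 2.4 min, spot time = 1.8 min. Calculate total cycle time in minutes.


22.3891 min

Convert haul speed to m/min: 40 * 1000/60 = 666.6666667 m/min
Haul time = 3812 / 666.6666667 = 5.718 min
Convert return speed to m/min: 27 * 1000/60 = 450 m/min
Return time = 3812 / 450 = 8.471111111 min
Total cycle time:
= 4.0 + 5.718 + 2.4 + 8.471111111 + 1.8
= 22.3891 min


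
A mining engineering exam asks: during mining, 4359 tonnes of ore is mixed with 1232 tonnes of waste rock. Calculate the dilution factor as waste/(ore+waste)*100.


Total material = ore + waste
= 4359 + 1232 = 5591 tonnes
Dilution = waste / total * 100
= 1232 / 5591 * 100
= 0.2203541406 * 100
= 22.0354%

22.0354%


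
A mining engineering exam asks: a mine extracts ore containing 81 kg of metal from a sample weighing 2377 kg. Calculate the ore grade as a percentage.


Ore grade = (metal mass / ore mass) * 100
= (81 / 2377) * 100
= 0.0340765671 * 100
= 3.4077%

3.4077%


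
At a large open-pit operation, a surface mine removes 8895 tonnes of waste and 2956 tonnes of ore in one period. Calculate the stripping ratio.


Stripping ratio = waste tonnage / ore tonnage
= 8895 / 2956
= 3.0091

3.0091


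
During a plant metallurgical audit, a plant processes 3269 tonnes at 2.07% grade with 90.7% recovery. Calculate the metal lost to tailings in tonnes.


Total metal in feed:
= 3269 * 2.07 / 100 = 67.6683 tonnes
Metal recovered:
= 67.6683 * 90.7 / 100 = 61.3751481 tonnes
Metal lost to tailings:
= 67.6683 - 61.3751481
= 6.2932 tonnes

6.2932 tonnes


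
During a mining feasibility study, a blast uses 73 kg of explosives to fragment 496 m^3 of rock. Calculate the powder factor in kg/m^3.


0.1472 kg/m^3

Powder factor = explosive mass / rock volume
= 73 / 496
= 0.1472 kg/m^3


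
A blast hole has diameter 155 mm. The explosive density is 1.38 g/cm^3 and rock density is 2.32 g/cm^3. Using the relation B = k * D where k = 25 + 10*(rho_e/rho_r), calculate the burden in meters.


First, compute k:
rho_e / rho_r = 1.38 / 2.32 = 0.5948275862
k = 25 + 10 * 0.5948275862 = 30.94827586
Then, compute burden:
B = k * D / 1000 = 30.94827586 * 155 / 1000
= 4796.982759 / 1000
= 4.797 m

4.797 m


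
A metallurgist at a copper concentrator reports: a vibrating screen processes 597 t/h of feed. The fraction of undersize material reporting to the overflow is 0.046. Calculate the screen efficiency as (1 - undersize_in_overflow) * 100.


Screen efficiency = (1 - fraction of undersize in overflow) * 100
= (1 - 0.046) * 100
= 0.954 * 100
= 95.4%

95.4%


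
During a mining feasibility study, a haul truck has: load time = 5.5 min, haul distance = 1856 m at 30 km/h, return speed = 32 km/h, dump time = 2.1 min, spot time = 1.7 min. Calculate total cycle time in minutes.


Convert haul speed to m/min: 30 * 1000/60 = 500 m/min
Haul time = 1856 / 500 = 3.712 min
Convert return speed to m/min: 32 * 1000/60 = 533.3333333 m/min
Return time = 1856 / 533.3333333 = 3.48 min
Total cycle time:
= 5.5 + 3.712 + 2.1 + 3.48 + 1.7
= 16.492 min

16.492 min


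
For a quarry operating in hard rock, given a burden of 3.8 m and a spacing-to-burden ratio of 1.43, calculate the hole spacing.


Spacing = burden * ratio
= 3.8 * 1.43
= 5.434 m

5.434 m


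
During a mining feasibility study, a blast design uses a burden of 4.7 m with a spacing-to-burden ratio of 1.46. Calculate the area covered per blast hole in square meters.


32.2514 m^2

First, find the spacing:
Spacing = burden * ratio = 4.7 * 1.46
= 6.862 m
Then, calculate the area:
Area = burden * spacing = 4.7 * 6.862
= 32.2514 m^2


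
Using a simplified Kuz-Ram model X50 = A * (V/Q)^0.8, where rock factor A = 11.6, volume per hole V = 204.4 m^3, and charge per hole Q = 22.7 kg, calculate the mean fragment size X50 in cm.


Compute V/Q:
V/Q = 204.4 / 22.7 = 9.004405286
Raise to the power 0.8:
(V/Q)^0.8 = 9.004405286^0.8 = 5.801817016
Multiply by A:
X50 = 11.6 * 5.801817016
= 67.3011 cm

67.3011 cm


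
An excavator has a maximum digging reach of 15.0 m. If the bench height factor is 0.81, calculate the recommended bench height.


Bench height = reach * factor
= 15.0 * 0.81
= 12.15 m

12.15 m


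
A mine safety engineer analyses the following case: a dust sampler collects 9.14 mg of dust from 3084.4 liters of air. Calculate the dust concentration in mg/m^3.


2.9633 mg/m^3

Convert liters to m^3: 1 m^3 = 1000 L
Concentration = mass / volume * 1000
= 9.14 / 3084.4 * 1000
= 0.002963299183 * 1000
= 2.9633 mg/m^3


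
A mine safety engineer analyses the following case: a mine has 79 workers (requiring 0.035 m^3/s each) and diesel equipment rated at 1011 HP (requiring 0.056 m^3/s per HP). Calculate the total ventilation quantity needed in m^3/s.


59.381 m^3/s

Airflow for workers:
Q_people = 79 * 0.035 = 2.765 m^3/s
Airflow for diesel equipment:
Q_diesel = 1011 * 0.056 = 56.616 m^3/s
Total ventilation:
Q_total = 2.765 + 56.616
= 59.381 m^3/s


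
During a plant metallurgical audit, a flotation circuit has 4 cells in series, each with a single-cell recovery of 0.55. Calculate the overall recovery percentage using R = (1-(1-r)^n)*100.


95.8994%

Complement of single-cell recovery:
1 - r = 1 - 0.55 = 0.45
Raise to power n:
(1 - r)^4 = 0.45^4 = 0.04100625
Overall recovery:
R = (1 - 0.04100625) * 100
= 95.8994%


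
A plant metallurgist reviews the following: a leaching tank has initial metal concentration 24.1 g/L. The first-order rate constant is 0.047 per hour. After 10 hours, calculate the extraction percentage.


37.4998%

Compute the exponent:
-k * t = -0.047 * 10 = -0.47
Remaining concentration:
C = 24.1 * exp(-0.47)
= 24.1 * 0.6250022683
= 15.06255467 g/L
Extracted = 24.1 - 15.06255467 = 9.037445334 g/L
Extraction % = 9.037445334 / 24.1 * 100
= 37.4998%


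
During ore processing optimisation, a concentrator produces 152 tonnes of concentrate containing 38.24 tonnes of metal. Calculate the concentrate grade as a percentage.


25.1579%

Grade = (metal in concentrate / concentrate mass) * 100
= (38.24 / 152) * 100
= 0.2515789474 * 100
= 25.1579%


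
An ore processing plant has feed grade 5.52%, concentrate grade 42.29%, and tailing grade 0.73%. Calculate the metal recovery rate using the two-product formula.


Using the two-product formula:
R = 100 * c * (f - t) / (f * (c - t))
Numerator = 100 * 42.29 * (5.52 - 0.73)
= 100 * 42.29 * 4.79
= 20256.91
Denominator = 5.52 * (42.29 - 0.73)
= 5.52 * 41.56
= 229.4112
R = 20256.91 / 229.4112
= 88.2996%

88.2996%


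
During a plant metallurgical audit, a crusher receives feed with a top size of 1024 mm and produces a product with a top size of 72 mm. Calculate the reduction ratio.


14.2222

Reduction ratio = feed size / product size
= 1024 / 72
= 14.2222


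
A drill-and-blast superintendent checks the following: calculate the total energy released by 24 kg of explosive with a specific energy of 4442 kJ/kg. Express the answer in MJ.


106.608 MJ

Energy = mass * specific_energy / 1000
= 24 * 4442 / 1000
= 106608 / 1000
= 106.608 MJ


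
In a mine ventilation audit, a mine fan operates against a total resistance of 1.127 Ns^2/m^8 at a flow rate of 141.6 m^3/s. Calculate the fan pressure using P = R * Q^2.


Compute Q^2:
Q^2 = 141.6^2 = 20050.56
Compute pressure:
P = R * Q^2 = 1.127 * 20050.56
= 22596.9811 Pa

22596.9811 Pa


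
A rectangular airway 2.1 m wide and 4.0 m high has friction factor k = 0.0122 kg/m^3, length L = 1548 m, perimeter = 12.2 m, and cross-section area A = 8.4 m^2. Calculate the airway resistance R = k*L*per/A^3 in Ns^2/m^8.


Compute the numerator:
k * L * per = 0.0122 * 1548 * 12.2
= 230.40432
Compute the denominator:
A^3 = 8.4^3 = 592.704
Resistance:
R = 230.40432 / 592.704
= 0.3887 Ns^2/m^8

0.3887 Ns^2/m^8


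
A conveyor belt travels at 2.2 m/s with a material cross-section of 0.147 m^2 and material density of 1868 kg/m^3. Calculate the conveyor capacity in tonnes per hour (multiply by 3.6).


Volumetric flow = speed * area
= 2.2 * 0.147 = 0.3234 m^3/s
Mass flow = volumetric * density
= 0.3234 * 1868 = 604.1112 kg/s
Convert to t/h: multiply by 3.6
Capacity = 604.1112 * 3.6
= 2174.8003 t/h

2174.8003 t/h


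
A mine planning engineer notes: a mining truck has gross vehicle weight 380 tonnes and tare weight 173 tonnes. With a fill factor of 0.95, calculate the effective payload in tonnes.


Maximum payload = gross - tare
= 380 - 173 = 207 tonnes
Effective payload = max payload * fill factor
= 207 * 0.95
= 196.65 tonnes

196.65 tonnes


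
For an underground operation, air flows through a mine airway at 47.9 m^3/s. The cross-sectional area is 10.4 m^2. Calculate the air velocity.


4.6058 m/s

Velocity = flow rate / cross-sectional area
= 47.9 / 10.4
= 4.6058 m/s


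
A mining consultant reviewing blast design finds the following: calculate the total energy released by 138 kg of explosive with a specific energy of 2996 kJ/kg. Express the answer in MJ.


413.448 MJ

Energy = mass * specific_energy / 1000
= 138 * 2996 / 1000
= 413448 / 1000
= 413.448 MJ


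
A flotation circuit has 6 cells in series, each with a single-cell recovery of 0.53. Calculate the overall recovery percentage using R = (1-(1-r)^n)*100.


98.9221%

Complement of single-cell recovery:
1 - r = 1 - 0.53 = 0.47
Raise to power n:
(1 - r)^6 = 0.47^6 = 0.01077921533
Overall recovery:
R = (1 - 0.01077921533) * 100
= 98.9221%


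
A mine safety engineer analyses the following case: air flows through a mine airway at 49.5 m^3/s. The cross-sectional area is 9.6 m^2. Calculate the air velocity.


5.1563 m/s

Velocity = flow rate / cross-sectional area
= 49.5 / 9.6
= 5.1563 m/s


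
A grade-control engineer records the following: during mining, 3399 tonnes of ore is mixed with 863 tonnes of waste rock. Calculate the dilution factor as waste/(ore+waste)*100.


Total material = ore + waste
= 3399 + 863 = 4262 tonnes
Dilution = waste / total * 100
= 863 / 4262 * 100
= 0.2024870953 * 100
= 20.2487%

20.2487%


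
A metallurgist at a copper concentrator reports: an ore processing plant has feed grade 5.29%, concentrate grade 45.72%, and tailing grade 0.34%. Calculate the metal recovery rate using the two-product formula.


Using the two-product formula:
R = 100 * c * (f - t) / (f * (c - t))
Numerator = 100 * 45.72 * (5.29 - 0.34)
= 100 * 45.72 * 4.95
= 22631.4
Denominator = 5.29 * (45.72 - 0.34)
= 5.29 * 45.38
= 240.0602
R = 22631.4 / 240.0602
= 94.2739%

94.2739%


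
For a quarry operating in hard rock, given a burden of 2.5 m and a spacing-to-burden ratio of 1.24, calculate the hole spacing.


3.1 m

Spacing = burden * ratio
= 2.5 * 1.24
= 3.1 m


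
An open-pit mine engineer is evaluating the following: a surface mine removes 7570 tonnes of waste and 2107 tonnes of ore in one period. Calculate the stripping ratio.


Stripping ratio = waste tonnage / ore tonnage
= 7570 / 2107
= 3.5928

3.5928


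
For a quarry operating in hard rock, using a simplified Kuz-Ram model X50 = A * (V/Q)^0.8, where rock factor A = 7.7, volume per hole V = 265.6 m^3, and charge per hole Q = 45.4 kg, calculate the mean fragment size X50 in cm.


Compute V/Q:
V/Q = 265.6 / 45.4 = 5.850220264
Raise to the power 0.8:
(V/Q)^0.8 = 5.850220264^0.8 = 4.10901545
Multiply by A:
X50 = 7.7 * 4.10901545
= 31.6394 cm

31.6394 cm


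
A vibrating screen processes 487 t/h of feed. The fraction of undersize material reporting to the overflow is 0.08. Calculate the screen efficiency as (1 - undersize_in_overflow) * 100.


Screen efficiency = (1 - fraction of undersize in overflow) * 100
= (1 - 0.08) * 100
= 0.92 * 100
= 92.0%

92.0%


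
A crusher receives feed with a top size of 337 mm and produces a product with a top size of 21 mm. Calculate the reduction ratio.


16.0476

Reduction ratio = feed size / product size
= 337 / 21
= 16.0476


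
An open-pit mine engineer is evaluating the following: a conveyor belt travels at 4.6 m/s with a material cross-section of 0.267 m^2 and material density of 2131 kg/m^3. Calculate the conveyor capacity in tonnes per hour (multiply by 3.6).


Volumetric flow = speed * area
= 4.6 * 0.267 = 1.2282 m^3/s
Mass flow = volumetric * density
= 1.2282 * 2131 = 2617.2942 kg/s
Convert to t/h: multiply by 3.6
Capacity = 2617.2942 * 3.6
= 9422.2591 t/h

9422.2591 t/h


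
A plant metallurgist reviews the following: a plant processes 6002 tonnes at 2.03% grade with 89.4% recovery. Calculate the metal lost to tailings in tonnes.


Total metal in feed:
= 6002 * 2.03 / 100 = 121.8406 tonnes
Metal recovered:
= 121.8406 * 89.4 / 100 = 108.9254964 tonnes
Metal lost to tailings:
= 121.8406 - 108.9254964
= 12.9151 tonnes

12.9151 tonnes


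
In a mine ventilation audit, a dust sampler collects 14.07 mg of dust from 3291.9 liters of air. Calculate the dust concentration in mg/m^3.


Convert liters to m^3: 1 m^3 = 1000 L
Concentration = mass / volume * 1000
= 14.07 / 3291.9 * 1000
= 0.004274127404 * 1000
= 4.2741 mg/m^3

4.2741 mg/m^3


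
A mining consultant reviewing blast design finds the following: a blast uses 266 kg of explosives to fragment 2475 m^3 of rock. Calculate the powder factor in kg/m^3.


0.1075 kg/m^3

Powder factor = explosive mass / rock volume
= 266 / 2475
= 0.1075 kg/m^3


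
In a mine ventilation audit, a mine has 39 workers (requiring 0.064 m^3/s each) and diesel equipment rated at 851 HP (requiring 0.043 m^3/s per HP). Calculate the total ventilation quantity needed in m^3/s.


39.089 m^3/s

Airflow for workers:
Q_people = 39 * 0.064 = 2.496 m^3/s
Airflow for diesel equipment:
Q_diesel = 851 * 0.043 = 36.593 m^3/s
Total ventilation:
Q_total = 2.496 + 36.593
= 39.089 m^3/s


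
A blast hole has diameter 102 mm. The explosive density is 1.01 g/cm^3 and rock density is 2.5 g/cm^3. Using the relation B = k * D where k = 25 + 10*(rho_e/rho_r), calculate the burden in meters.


First, compute k:
rho_e / rho_r = 1.01 / 2.5 = 0.404
k = 25 + 10 * 0.404 = 29.04
Then, compute burden:
B = k * D / 1000 = 29.04 * 102 / 1000
= 2962.08 / 1000
= 2.9621 m

2.9621 m


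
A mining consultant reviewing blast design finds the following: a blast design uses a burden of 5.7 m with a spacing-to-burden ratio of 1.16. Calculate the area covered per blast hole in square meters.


First, find the spacing:
Spacing = burden * ratio = 5.7 * 1.16
= 6.612 m
Then, calculate the area:
Area = burden * spacing = 5.7 * 6.612
= 37.6884 m^2

37.6884 m^2


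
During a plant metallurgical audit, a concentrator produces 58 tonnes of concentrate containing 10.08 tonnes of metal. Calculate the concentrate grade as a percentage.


17.3793%

Grade = (metal in concentrate / concentrate mass) * 100
= (10.08 / 58) * 100
= 0.1737931034 * 100
= 17.3793%


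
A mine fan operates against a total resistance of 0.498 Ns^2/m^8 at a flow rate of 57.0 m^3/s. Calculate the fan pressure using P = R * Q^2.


1618.002 Pa

Compute Q^2:
Q^2 = 57.0^2 = 3249.0
Compute pressure:
P = R * Q^2 = 0.498 * 3249.0
= 1618.002 Pa


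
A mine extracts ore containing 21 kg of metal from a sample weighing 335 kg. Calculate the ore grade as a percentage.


Ore grade = (metal mass / ore mass) * 100
= (21 / 335) * 100
= 0.06268656716 * 100
= 6.2687%

6.2687%


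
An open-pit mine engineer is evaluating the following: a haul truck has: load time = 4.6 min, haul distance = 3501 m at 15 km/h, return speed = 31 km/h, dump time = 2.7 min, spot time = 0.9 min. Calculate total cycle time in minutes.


Convert haul speed to m/min: 15 * 1000/60 = 250 m/min
Haul time = 3501 / 250 = 14.004 min
Convert return speed to m/min: 31 * 1000/60 = 516.6666667 m/min
Return time = 3501 / 516.6666667 = 6.776129032 min
Total cycle time:
= 4.6 + 14.004 + 2.7 + 6.776129032 + 0.9
= 28.9801 min

28.9801 min


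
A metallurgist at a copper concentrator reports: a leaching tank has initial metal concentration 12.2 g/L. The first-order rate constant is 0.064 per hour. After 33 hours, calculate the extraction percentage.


Compute the exponent:
-k * t = -0.064 * 33 = -2.112
Remaining concentration:
C = 12.2 * exp(-2.112)
= 12.2 * 0.1209957328
= 1.47614794 g/L
Extracted = 12.2 - 1.47614794 = 10.72385206 g/L
Extraction % = 10.72385206 / 12.2 * 100
= 87.9004%

87.9004%


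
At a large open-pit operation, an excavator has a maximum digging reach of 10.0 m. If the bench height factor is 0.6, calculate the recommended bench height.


Bench height = reach * factor
= 10.0 * 0.6
= 6.0 m

6.0 m


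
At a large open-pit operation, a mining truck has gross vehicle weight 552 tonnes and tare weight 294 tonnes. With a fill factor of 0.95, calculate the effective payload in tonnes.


245.1 tonnes

Maximum payload = gross - tare
= 552 - 294 = 258 tonnes
Effective payload = max payload * fill factor
= 258 * 0.95
= 245.1 tonnes


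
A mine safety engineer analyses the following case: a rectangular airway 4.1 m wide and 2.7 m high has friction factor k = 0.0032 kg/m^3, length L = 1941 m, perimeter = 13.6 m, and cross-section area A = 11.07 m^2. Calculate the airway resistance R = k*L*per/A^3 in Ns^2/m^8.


0.0623 Ns^2/m^8

Compute the numerator:
k * L * per = 0.0032 * 1941 * 13.6
= 84.47232
Compute the denominator:
A^3 = 11.07^3 = 1356.572043
Resistance:
R = 84.47232 / 1356.572043
= 0.0623 Ns^2/m^8


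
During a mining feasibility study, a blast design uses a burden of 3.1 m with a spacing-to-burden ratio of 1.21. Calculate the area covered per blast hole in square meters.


First, find the spacing:
Spacing = burden * ratio = 3.1 * 1.21
= 3.751 m
Then, calculate the area:
Area = burden * spacing = 3.1 * 3.751
= 11.6281 m^2

11.6281 m^2


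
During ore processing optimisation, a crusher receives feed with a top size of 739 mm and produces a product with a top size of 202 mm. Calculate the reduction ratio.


Reduction ratio = feed size / product size
= 739 / 202
= 3.6584

3.6584


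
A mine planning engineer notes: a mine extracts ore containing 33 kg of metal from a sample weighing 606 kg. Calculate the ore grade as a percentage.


Ore grade = (metal mass / ore mass) * 100
= (33 / 606) * 100
= 0.05445544554 * 100
= 5.4455%

5.4455%


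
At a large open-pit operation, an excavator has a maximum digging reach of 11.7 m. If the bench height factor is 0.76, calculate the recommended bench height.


Bench height = reach * factor
= 11.7 * 0.76
= 8.892 m

8.892 m


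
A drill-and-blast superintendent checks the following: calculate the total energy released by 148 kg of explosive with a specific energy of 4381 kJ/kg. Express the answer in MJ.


648.388 MJ

Energy = mass * specific_energy / 1000
= 148 * 4381 / 1000
= 648388 / 1000
= 648.388 MJ


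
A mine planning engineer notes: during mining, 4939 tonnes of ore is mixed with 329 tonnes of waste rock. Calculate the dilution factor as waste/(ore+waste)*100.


Total material = ore + waste
= 4939 + 329 = 5268 tonnes
Dilution = waste / total * 100
= 329 / 5268 * 100
= 0.06245254366 * 100
= 6.2453%

6.2453%


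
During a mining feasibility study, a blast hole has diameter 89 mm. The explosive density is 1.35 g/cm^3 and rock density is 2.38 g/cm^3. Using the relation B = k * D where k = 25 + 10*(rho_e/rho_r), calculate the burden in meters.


First, compute k:
rho_e / rho_r = 1.35 / 2.38 = 0.5672268908
k = 25 + 10 * 0.5672268908 = 30.67226891
Then, compute burden:
B = k * D / 1000 = 30.67226891 * 89 / 1000
= 2729.831933 / 1000
= 2.7298 m

2.7298 m


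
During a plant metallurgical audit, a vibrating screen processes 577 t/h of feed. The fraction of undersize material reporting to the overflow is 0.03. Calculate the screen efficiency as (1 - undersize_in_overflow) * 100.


97.0%

Screen efficiency = (1 - fraction of undersize in overflow) * 100
= (1 - 0.03) * 100
= 0.97 * 100
= 97.0%


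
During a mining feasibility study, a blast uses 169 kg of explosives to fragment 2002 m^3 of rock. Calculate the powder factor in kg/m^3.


0.0844 kg/m^3

Powder factor = explosive mass / rock volume
= 169 / 2002
= 0.0844 kg/m^3


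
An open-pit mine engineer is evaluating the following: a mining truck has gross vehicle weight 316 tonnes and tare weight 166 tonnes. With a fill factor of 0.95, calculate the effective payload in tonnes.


Maximum payload = gross - tare
= 316 - 166 = 150 tonnes
Effective payload = max payload * fill factor
= 150 * 0.95
= 142.5 tonnes

142.5 tonnes


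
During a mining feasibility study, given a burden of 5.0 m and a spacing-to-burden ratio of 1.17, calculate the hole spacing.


5.85 m

Spacing = burden * ratio
= 5.0 * 1.17
= 5.85 m


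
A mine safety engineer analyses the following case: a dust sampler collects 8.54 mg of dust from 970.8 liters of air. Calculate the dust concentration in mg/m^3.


Convert liters to m^3: 1 m^3 = 1000 L
Concentration = mass / volume * 1000
= 8.54 / 970.8 * 1000
= 0.008796868562 * 1000
= 8.7969 mg/m^3

8.7969 mg/m^3
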